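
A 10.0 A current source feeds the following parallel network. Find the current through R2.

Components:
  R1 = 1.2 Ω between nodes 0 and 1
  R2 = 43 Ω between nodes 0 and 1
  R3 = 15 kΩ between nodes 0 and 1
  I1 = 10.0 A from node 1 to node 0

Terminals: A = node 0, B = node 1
All resistors sit directly between nodes 0 and 1, so they are in parallel and share one voltage V; the full source current 10 A splits among them.
1/R_par = 1/1.2 + 1/43 + 1/15000 = 0.8567 S  =>  R_par = 1.167 Ω
V = I × R_par = 10 × 1.167 = 11.67 V
I_R2 = V/R2 = 11.67/43 = 0.2715 A

Final answer: 0.2715 A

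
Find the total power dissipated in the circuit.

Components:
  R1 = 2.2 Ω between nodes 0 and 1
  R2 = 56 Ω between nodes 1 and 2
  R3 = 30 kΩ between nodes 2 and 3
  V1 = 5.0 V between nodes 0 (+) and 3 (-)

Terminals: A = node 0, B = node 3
Nodal analysis, taking node 3 as the 0 V reference.
Source V1 fixes V_0 = 5 V.
KCL at each unknown node (sum of currents leaving = 0; resistances in Ω):
  Node 1: (V_1 - 5)/2.2 + (V_1 - V_2)/56 = 0
  Node 2: (V_2 - V_1)/56 + (V_2 - 0)/30000 = 0
Collecting terms (coefficients in siemens):
  0.4724·V_1 - 0.01786·V_2 = 2.273
  0.01789·V_2 - 0.01786·V_1 = 0
Determinant D = (0.4724)(0.01789) - (-0.01786)(-0.01786) = 0.008133
V_1 = [(2.273)(0.01789) - (-0.01786)(0)]/D = 5 V
V_2 = [(0.4724)(0) - (2.273)(-0.01786)]/D = 4.99 V
Power in each resistor, P = (ΔV)²/R:
  P_R1 = (5 - 5)²/2.2 = 0.00000006087 W
  P_R2 = (5 - 4.99)²/56 = 0.00000155 W
  P_R3 = (4.99 - 0)²/30000 = 0.0008301 W
P_total = P_R1 + P_R2 + P_R3 = 0.0008317 W

Final answer: 0.0008317 W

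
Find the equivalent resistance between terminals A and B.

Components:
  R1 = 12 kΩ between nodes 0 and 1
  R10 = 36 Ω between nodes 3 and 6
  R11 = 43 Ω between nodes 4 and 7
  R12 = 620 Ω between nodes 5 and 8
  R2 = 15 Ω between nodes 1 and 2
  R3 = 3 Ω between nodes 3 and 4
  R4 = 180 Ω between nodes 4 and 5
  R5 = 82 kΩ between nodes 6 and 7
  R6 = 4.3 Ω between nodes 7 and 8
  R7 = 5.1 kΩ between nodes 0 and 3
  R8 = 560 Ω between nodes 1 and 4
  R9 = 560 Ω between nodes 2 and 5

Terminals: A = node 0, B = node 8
The network is not a plain series/parallel combination. Inject a 1 A test current into terminal A (node 0) and return it from terminal B (node 8); then R_eq = V_A / (1 A).
Nodal analysis, taking node 8 as the 0 V reference.
Current source I_test pushes 1 A into node 0 and draws it out of node 8.
KCL at each unknown node (sum of currents leaving = 0; resistances in Ω):
  Node 0: (V_0 - V_1)/12000 + (V_0 - V_3)/5100 - 1 = 0
  Node 1: (V_1 - V_0)/12000 + (V_1 - V_2)/15 + (V_1 - V_4)/560 = 0
  Node 2: (V_2 - V_1)/15 + (V_2 - V_5)/560 = 0
  Node 3: (V_3 - V_0)/5100 + (V_3 - V_4)/3 + (V_3 - V_6)/36 = 0
  Node 4: (V_4 - V_1)/560 + (V_4 - V_3)/3 + (V_4 - V_5)/180 + (V_4 - V_7)/43 = 0
  Node 5: (V_5 - V_2)/560 + (V_5 - V_4)/180 + (V_5 - 0)/620 = 0
  Node 6: (V_6 - V_3)/36 + (V_6 - V_7)/82000 = 0
  Node 7: (V_7 - V_4)/43 + (V_7 - V_6)/82000 + (V_7 - 0)/4.3 = 0
Collecting terms (coefficients in siemens):
  0.0002794·V_0 - 0.00008333·V_1 - 0.0001961·V_3 = 1
  0.06854·V_1 - 0.00008333·V_0 - 0.06667·V_2 - 0.001786·V_4 = 0
  0.06845·V_2 - 0.06667·V_1 - 0.001786·V_5 = 0
  0.3613·V_3 - 0.0001961·V_0 - 0.3333·V_4 - 0.02778·V_6 = 0
  0.3639·V_4 - 0.001786·V_1 - 0.3333·V_3 - 0.005556·V_5 - 0.02326·V_7 = 0
  0.008954·V_5 - 0.001786·V_2 - 0.005556·V_4 = 0
  0.02779·V_6 - 0.02778·V_3 - 0.0000122·V_7 = 0
  0.2558·V_7 - 0.02326·V_4 - 0.0000122·V_6 = 0
Solving these 8 simultaneous equations (Gaussian elimination) gives:
  V_0 = 3650 V, V_1 = 131 V, V_2 = 129 V, V_3 = 45.39 V
  V_4 = 43.27 V, V_5 = 52.57 V, V_6 = 45.37 V, V_7 = 3.935 V
R_eq = V_0 / 1 A = 3650 Ω = 3.65 kΩ

Final answer: 3.65 kΩ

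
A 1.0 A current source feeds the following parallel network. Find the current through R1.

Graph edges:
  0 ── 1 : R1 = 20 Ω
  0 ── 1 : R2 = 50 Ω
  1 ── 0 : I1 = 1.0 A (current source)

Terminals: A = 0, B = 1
All resistors sit directly between nodes 0 and 1, so they are in parallel and share one voltage V; the full source current 1 A splits among them.
1/R_par = 1/20 + 1/50 = 0.07 S  =>  R_par = 14.29 Ω
V = I × R_par = 1 × 14.29 = 14.29 V
I_R1 = V/R1 = 14.29/20 = 0.7143 A

Final answer: 0.7143 A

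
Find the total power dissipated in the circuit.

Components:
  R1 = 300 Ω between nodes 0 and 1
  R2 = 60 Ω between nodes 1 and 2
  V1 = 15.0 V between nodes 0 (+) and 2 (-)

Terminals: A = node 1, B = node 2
Nodal analysis, taking node 2 as the 0 V reference.
Source V1 fixes V_0 = 15 V.
KCL at each unknown node (sum of currents leaving = 0; resistances in Ω):
  Node 1: (V_1 - 15)/300 + (V_1 - 0)/60 = 0
Collecting terms: 0.02 × V_1 = 0.05  =>  V_1 = 2.5 V
Power in each resistor, P = (ΔV)²/R:
  P_R1 = (15 - 2.5)²/300 = 0.5208 W
  P_R2 = (2.5 - 0)²/60 = 0.1042 W
P_total = P_R1 + P_R2 = 0.625 W

Final answer: 0.625 W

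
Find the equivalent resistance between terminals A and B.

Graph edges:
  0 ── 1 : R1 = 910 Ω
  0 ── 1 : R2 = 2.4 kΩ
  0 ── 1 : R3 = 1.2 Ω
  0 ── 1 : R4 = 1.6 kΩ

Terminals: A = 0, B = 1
Reduce the network between node 0 (A) and node 1 (B) by series/parallel combination:
  Rp1 = R1 ‖ R2 ‖ R3 ‖ R4 (parallel, all between nodes 0 and 1) = 1/(1/910 + 1/2400 + 1/1.2 + 1/1600) = 1.197 Ω
R_eq = 1.197 Ω

Final answer: 1.197 Ω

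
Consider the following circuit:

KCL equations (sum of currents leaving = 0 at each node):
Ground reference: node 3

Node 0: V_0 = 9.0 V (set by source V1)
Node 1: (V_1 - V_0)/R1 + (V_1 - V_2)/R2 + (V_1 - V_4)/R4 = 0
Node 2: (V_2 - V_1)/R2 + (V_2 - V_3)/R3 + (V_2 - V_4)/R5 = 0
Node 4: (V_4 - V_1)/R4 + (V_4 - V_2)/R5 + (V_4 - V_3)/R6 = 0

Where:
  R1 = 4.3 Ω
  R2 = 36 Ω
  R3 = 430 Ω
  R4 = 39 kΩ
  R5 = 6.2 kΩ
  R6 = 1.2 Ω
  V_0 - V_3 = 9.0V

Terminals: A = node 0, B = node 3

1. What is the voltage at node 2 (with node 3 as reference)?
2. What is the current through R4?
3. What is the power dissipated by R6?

Nodal analysis, taking node 3 as the 0 V reference.
Source V1 fixes V_0 = 9 V.
KCL at each unknown node (sum of currents leaving = 0; resistances in Ω):
  Node 1: (V_1 - 9)/4.3 + (V_1 - V_2)/36 + (V_1 - V_4)/39000 = 0
  Node 2: (V_2 - V_1)/36 + (V_2 - 0)/430 + (V_2 - V_4)/6200 = 0
  Node 4: (V_4 - V_1)/39000 + (V_4 - V_2)/6200 + (V_4 - 0)/1.2 = 0
Collecting terms (coefficients in siemens):
  0.2604·V_1 - 0.02778·V_2 - 0.00002564·V_4 = 2.093
  0.03026·V_2 - 0.02778·V_1 - 0.0001613·V_4 = 0
  0.8335·V_4 - 0.00002564·V_1 - 0.0001613·V_2 = 0
Solving these 3 simultaneous equations (Gaussian elimination) gives:
  V_1 = 8.912 V, V_2 = 8.179 V, V_4 = 0.001857 V
Part 1:
  Read off the nodal solution: V_2 = 8.179 V
Part 2:
  I_R4 = (V_1 - V_4)/R4 = (8.912 - 0.001857)/39000 = 0.0002285 A
  Magnitude: I_R4 = 0.0002285 A
Part 3:
  I_R6 = (V_3 - V_4)/R6 = (0 - 0.001857)/1.2 = -0.001547 A
  P_R6 = I_R6² × R6 = (-0.001547)² × 1.2 = 0.000002873 W

Final answers:
1. V_2 = 8.179 V
2. I_R4 = 0.0002285 A
3. P_R6 = 2.873e-06 W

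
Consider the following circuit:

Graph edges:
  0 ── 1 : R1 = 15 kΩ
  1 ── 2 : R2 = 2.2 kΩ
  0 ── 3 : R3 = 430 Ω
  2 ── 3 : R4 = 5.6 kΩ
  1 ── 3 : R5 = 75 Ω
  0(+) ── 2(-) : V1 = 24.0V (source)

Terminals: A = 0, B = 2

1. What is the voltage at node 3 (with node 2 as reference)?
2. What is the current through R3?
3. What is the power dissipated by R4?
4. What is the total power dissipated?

Nodal analysis, taking node 2 as the 0 V reference.
Source V1 fixes V_0 = 24 V.
KCL at each unknown node (sum of currents leaving = 0; resistances in Ω):
  Node 1: (V_1 - 24)/15000 + (V_1 - 0)/2200 + (V_1 - V_3)/75 = 0
  Node 3: (V_3 - 24)/430 + (V_3 - 0)/5600 + (V_3 - V_1)/75 = 0
Collecting terms (coefficients in siemens):
  0.01385·V_1 - 0.01333·V_3 = 0.0016
  0.01584·V_3 - 0.01333·V_1 = 0.05581
Determinant D = (0.01385)(0.01584) - (-0.01333)(-0.01333) = 0.00004164
V_1 = [(0.0016)(0.01584) - (-0.01333)(0.05581)]/D = 18.48 V
V_3 = [(0.01385)(0.05581) - (0.0016)(-0.01333)]/D = 19.08 V
Part 1:
  Read off the nodal solution: V_3 = 19.08 V
Part 2:
  I_R3 = (V_0 - V_3)/R3 = (24 - 19.08)/430 = 0.01144 A
  Magnitude: I_R3 = 0.01144 A
Part 3:
  I_R4 = (V_2 - V_3)/R4 = (0 - 19.08)/5600 = -0.003407 A
  P_R4 = I_R4² × R4 = (-0.003407)² × 5600 = 0.06502 W
Part 4:
  Power in each resistor, P = (ΔV)²/R:
    P_R1 = (24 - 18.48)²/15000 = 0.002032 W
    P_R2 = (18.48 - 0)²/2200 = 0.1552 W
    P_R3 = (24 - 19.08)²/430 = 0.05626 W
    P_R4 = (0 - 19.08)²/5600 = 0.06502 W
    P_R5 = (18.48 - 19.08)²/75 = 0.004838 W
  P_total = P_R1 + P_R2 + P_R3 + P_R4 + P_R5 = 0.2834 W

Final answers:
1. V_3 = 19.08 V
2. I_R3 = 0.01144 A
3. P_R4 = 0.06502 W
4. P_total = 0.2834 W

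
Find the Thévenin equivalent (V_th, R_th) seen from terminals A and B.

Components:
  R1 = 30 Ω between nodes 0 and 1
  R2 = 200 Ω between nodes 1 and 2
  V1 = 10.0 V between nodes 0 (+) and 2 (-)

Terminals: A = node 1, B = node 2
Step 1 — V_th is the open-circuit voltage V_A - V_B (nothing connected across the terminals).
Nodal analysis, taking node 2 as the 0 V reference.
Source V1 fixes V_0 = 10 V.
KCL at each unknown node (sum of currents leaving = 0; resistances in Ω):
  Node 1: (V_1 - 10)/30 + (V_1 - 0)/200 = 0
Collecting terms: 0.03833 × V_1 = 0.3333  =>  V_1 = 8.696 V
V_th = V_1 - V_2 = 8.696 - 0 = 8.696 V
Step 2 — R_th: zero the source — replace V1 by a short circuit (node 2 merges into node 0) — and find the resistance seen between A (node 1) and B (node 0).
Reduce the network between node 1 (A) and node 0 (B) by series/parallel combination:
  Rp1 = R1 ‖ R2 (parallel, both between nodes 0 and 1) = 1/(1/30 + 1/200) = 26.09 Ω
R_th = 26.09 Ω

Final answer: V_th = 8.696 V, R_th = 26.09 Ω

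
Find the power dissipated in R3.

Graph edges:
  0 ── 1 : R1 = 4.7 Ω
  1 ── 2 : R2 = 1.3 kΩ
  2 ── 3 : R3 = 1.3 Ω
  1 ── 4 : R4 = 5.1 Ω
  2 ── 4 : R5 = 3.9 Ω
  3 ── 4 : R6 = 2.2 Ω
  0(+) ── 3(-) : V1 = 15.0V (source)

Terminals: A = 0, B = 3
Nodal analysis, taking node 3 as the 0 V reference.
Source V1 fixes V_0 = 15 V.
KCL at each unknown node (sum of currents leaving = 0; resistances in Ω):
  Node 1: (V_1 - 15)/4.7 + (V_1 - V_2)/1300 + (V_1 - V_4)/5.1 = 0
  Node 2: (V_2 - V_1)/1300 + (V_2 - 0)/1.3 + (V_2 - V_4)/3.9 = 0
  Node 4: (V_4 - V_1)/5.1 + (V_4 - V_2)/3.9 + (V_4 - 0)/2.2 = 0
Collecting terms (coefficients in siemens):
  0.4096·V_1 - 0.0007692·V_2 - 0.1961·V_4 = 3.191
  1.026·V_2 - 0.0007692·V_1 - 0.2564·V_4 = 0
  0.907·V_4 - 0.1961·V_1 - 0.2564·V_2 = 0
Solving these 3 simultaneous equations (Gaussian elimination) gives:
  V_1 = 8.77 V, V_2 = 0.5167 V, V_4 = 2.042 V
I_R3 = (V_2 - V_3)/R3 = (0.5167 - 0)/1.3 = 0.3974 A
P_R3 = I_R3² × R3 = (0.3974)² × 1.3 = 0.2053 W

Final answer: 0.2053 W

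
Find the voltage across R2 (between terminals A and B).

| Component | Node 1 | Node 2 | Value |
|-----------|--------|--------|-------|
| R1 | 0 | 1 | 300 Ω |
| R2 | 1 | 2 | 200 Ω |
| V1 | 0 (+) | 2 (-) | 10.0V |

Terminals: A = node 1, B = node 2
R1 and R2 are in series across V1 (node 0 → node 1 → node 2), and the output A–B is taken across R2, so this is a voltage divider.
Series current: I = V1/(R1 + R2) = 10/(300 + 200) = 10/500 = 0.02 A
V_R2 = I × R2 = V1 × R2/(R1 + R2) = 10 × 200/500 = 4 V

Final answer: 4 V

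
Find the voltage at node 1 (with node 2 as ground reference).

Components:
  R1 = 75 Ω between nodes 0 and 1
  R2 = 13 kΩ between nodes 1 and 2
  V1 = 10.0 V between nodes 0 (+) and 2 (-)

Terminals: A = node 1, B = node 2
Nodal analysis, taking node 2 as the 0 V reference.
Source V1 fixes V_0 = 10 V.
KCL at each unknown node (sum of currents leaving = 0; resistances in Ω):
  Node 1: (V_1 - 10)/75 + (V_1 - 0)/13000 = 0
Collecting terms: 0.01341 × V_1 = 0.1333  =>  V_1 = 9.943 V
The requested potential is V_1 = 9.943 V.

Final answer: V_1 = 9.943 V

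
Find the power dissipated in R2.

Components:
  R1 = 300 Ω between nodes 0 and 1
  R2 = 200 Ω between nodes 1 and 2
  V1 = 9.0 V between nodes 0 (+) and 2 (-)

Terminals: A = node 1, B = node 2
Nodal analysis, taking node 2 as the 0 V reference.
Source V1 fixes V_0 = 9 V.
KCL at each unknown node (sum of currents leaving = 0; resistances in Ω):
  Node 1: (V_1 - 9)/300 + (V_1 - 0)/200 = 0
Collecting terms: 0.008333 × V_1 = 0.03  =>  V_1 = 3.6 V
I_R2 = (V_1 - V_2)/R2 = (3.6 - 0)/200 = 0.018 A
P_R2 = I_R2² × R2 = (0.018)² × 200 = 0.0648 W

Final answer: 0.0648 W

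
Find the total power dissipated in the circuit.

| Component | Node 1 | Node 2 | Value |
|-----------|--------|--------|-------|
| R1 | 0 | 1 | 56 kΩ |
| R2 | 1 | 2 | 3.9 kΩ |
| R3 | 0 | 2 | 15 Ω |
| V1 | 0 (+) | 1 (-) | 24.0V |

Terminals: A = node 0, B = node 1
Nodal analysis, taking node 1 as the 0 V reference.
Source V1 fixes V_0 = 24 V.
KCL at each unknown node (sum of currents leaving = 0; resistances in Ω):
  Node 2: (V_2 - 0)/3900 + (V_2 - 24)/15 = 0
Collecting terms: 0.06692 × V_2 = 1.6  =>  V_2 = 23.91 V
Power in each resistor, P = (ΔV)²/R:
  P_R1 = (24 - 0)²/56000 = 0.01029 W
  P_R2 = (0 - 23.91)²/3900 = 0.1466 W
  P_R3 = (24 - 23.91)²/15 = 0.0005637 W
P_total = P_R1 + P_R2 + P_R3 = 0.1574 W

Final answer: 0.1574 W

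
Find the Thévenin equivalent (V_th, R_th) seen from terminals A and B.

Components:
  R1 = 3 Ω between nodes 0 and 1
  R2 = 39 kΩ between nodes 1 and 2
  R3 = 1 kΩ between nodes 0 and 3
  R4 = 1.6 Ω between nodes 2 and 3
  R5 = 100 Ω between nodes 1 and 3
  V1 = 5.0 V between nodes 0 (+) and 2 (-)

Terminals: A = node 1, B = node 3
Step 1 — V_th is the open-circuit voltage V_A - V_B (nothing connected across the terminals).
Nodal analysis, taking node 2 as the 0 V reference.
Source V1 fixes V_0 = 5 V.
KCL at each unknown node (sum of currents leaving = 0; resistances in Ω):
  Node 1: (V_1 - 5)/3 + (V_1 - 0)/39000 + (V_1 - V_3)/100 = 0
  Node 3: (V_3 - 5)/1000 + (V_3 - 0)/1.6 + (V_3 - V_1)/100 = 0
Collecting terms (coefficients in siemens):
  0.3434·V_1 - 0.01·V_3 = 1.667
  0.636·V_3 - 0.01·V_1 = 0.005
Determinant D = (0.3434)(0.636) - (-0.01)(-0.01) = 0.2183
V_1 = [(1.667)(0.636) - (-0.01)(0.005)]/D = 4.856 V
V_3 = [(0.3434)(0.005) - (1.667)(-0.01)]/D = 0.08422 V
V_th = V_1 - V_3 = 4.856 - 0.08422 = 4.772 V
Step 2 — R_th: zero the source — replace V1 by a short circuit (node 2 merges into node 0) — and find the resistance seen between A (node 1) and B (node 3).
Reduce the network between node 1 (A) and node 3 (B) by series/parallel combination:
  Rp1 = R1 ‖ R2 (parallel, both between nodes 0 and 1) = 1/(1/3 + 1/39000) = 3 Ω
  Rp2 = R3 ‖ R4 (parallel, both between nodes 0 and 3) = 1/(1/1000 + 1/1.6) = 1.597 Ω
  Rs1 = Rp1 + Rp2 (series, joined only at node 0) = 3 + 1.597 = 4.597 Ω
  Rp3 = R5 ‖ Rs1 (parallel, both between nodes 1 and 3) = 1/(1/100 + 1/4.597) = 4.395 Ω
R_th = 4.395 Ω

Final answer: V_th = 4.772 V, R_th = 4.395 Ω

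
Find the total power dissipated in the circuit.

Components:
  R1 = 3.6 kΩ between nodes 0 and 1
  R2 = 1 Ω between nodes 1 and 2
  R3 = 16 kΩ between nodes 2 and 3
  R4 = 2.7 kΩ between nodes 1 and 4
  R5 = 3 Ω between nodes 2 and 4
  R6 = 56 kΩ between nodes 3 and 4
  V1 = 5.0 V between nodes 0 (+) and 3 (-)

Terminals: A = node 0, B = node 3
Nodal analysis, taking node 3 as the 0 V reference.
Source V1 fixes V_0 = 5 V.
KCL at each unknown node (sum of currents leaving = 0; resistances in Ω):
  Node 1: (V_1 - 5)/3600 + (V_1 - V_2)/1 + (V_1 - V_4)/2700 = 0
  Node 2: (V_2 - V_1)/1 + (V_2 - 0)/16000 + (V_2 - V_4)/3 = 0
  Node 4: (V_4 - V_1)/2700 + (V_4 - V_2)/3 + (V_4 - 0)/56000 = 0
Collecting terms (coefficients in siemens):
  1.001·V_1 - 1·V_2 - 0.0003704·V_4 = 0.001389
  1.333·V_2 - 1·V_1 - 0.3333·V_4 = 0
  0.3337·V_4 - 0.0003704·V_1 - 0.3333·V_2 = 0
Solving these 3 simultaneous equations (Gaussian elimination) gives:
  V_1 = 3.878 V, V_2 = 3.878 V, V_4 = 3.878 V
Power in each resistor, P = (ΔV)²/R:
  P_R1 = (5 - 3.878)²/3600 = 0.0003496 W
  P_R2 = (3.878 - 3.878)²/1 = 0.00000009698 W
  P_R3 = (3.878 - 0)²/16000 = 0.0009399 W
  P_R4 = (3.878 - 3.878)²/2700 = 0.0000000000996 W
  P_R5 = (3.878 - 3.878)²/3 = 0.0000000143 W
  P_R6 = (0 - 3.878)²/56000 = 0.0002685 W
P_total = P_R1 + P_R2 + P_R3 + P_R4 + P_R5 + P_R6 = 0.001558 W

Final answer: 0.001558 W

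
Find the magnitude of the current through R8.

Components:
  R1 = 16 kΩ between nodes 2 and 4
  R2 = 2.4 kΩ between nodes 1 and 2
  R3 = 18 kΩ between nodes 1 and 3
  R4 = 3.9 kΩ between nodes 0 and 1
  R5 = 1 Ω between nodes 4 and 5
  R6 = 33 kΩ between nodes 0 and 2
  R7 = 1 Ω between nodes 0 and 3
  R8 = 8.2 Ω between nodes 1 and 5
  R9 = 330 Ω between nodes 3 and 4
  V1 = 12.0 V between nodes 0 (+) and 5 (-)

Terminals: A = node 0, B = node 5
Nodal analysis, taking node 5 as the 0 V reference.
Source V1 fixes V_0 = 12 V.
KCL at each unknown node (sum of currents leaving = 0; resistances in Ω):
  Node 1: (V_1 - V_2)/2400 + (V_1 - V_3)/18000 + (V_1 - 12)/3900 + (V_1 - 0)/8.2 = 0
  Node 2: (V_2 - V_4)/16000 + (V_2 - V_1)/2400 + (V_2 - 12)/33000 = 0
  Node 3: (V_3 - V_1)/18000 + (V_3 - 12)/1 + (V_3 - V_4)/330 = 0
  Node 4: (V_4 - V_2)/16000 + (V_4 - 0)/1 + (V_4 - V_3)/330 = 0
Collecting terms (coefficients in siemens):
  0.1227·V_1 - 0.0004167·V_2 - 0.00005556·V_3 = 0.003077
  0.0005095·V_2 - 0.0004167·V_1 - 0.0000625·V_4 = 0.0003636
  1.003·V_3 - 0.00005556·V_1 - 0.00303·V_4 = 12
  1.003·V_4 - 0.0000625·V_2 - 0.00303·V_3 = 0
Solving these 4 simultaneous equations (Gaussian elimination) gives:
  V_1 = 0.03303 V, V_2 = 0.7452 V, V_3 = 11.96 V, V_4 = 0.03619 V
I_R8 = (V_1 - V_5)/R8 = (0.03303 - 0)/8.2 = 0.004028 A
|I_R8| = 0.004028 A

Final answer: |I_R8| = 0.004028 A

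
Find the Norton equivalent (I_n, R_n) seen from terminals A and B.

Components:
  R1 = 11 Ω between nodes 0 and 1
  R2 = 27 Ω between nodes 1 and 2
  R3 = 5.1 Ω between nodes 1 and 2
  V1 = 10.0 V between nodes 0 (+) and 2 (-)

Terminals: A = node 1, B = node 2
Find the Thévenin equivalent first; then I_n = V_th/R_th and R_n = R_th.
Step 1 — V_th is the open-circuit voltage V_A - V_B (nothing connected across the terminals).
Nodal analysis, taking node 2 as the 0 V reference.
Source V1 fixes V_0 = 10 V.
KCL at each unknown node (sum of currents leaving = 0; resistances in Ω):
  Node 1: (V_1 - 10)/11 + (V_1 - 0)/27 + (V_1 - 0)/5.1 = 0
Collecting terms: 0.324 × V_1 = 0.9091  =>  V_1 = 2.806 V
V_th = V_1 - V_2 = 2.806 - 0 = 2.806 V
Step 2 — R_th: zero the source — replace V1 by a short circuit (node 2 merges into node 0) — and find the resistance seen between A (node 1) and B (node 0).
Reduce the network between node 1 (A) and node 0 (B) by series/parallel combination:
  Rp1 = R1 ‖ R2 ‖ R3 (parallel, all between nodes 0 and 1) = 1/(1/11 + 1/27 + 1/5.1) = 3.086 Ω
R_th = 3.086 Ω
I_n = V_th/R_th = 2.806/3.086 = 0.9091 A, and R_n = R_th = 3.086 Ω

Final answer: I_n = 0.9091 A, R_n = 3.086 Ω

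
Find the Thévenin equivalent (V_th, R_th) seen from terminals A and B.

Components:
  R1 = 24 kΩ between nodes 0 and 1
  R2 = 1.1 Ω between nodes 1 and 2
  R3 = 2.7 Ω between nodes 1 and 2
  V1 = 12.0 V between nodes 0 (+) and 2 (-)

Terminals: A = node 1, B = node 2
Step 1 — V_th is the open-circuit voltage V_A - V_B (nothing connected across the terminals).
Nodal analysis, taking node 2 as the 0 V reference.
Source V1 fixes V_0 = 12 V.
KCL at each unknown node (sum of currents leaving = 0; resistances in Ω):
  Node 1: (V_1 - 12)/24000 + (V_1 - 0)/1.1 + (V_1 - 0)/2.7 = 0
Collecting terms: 1.28 × V_1 = 0.0005  =>  V_1 = 0.0003908 V
V_th = V_1 - V_2 = 0.0003908 - 0 = 0.0003908 V
Step 2 — R_th: zero the source — replace V1 by a short circuit (node 2 merges into node 0) — and find the resistance seen between A (node 1) and B (node 0).
Reduce the network between node 1 (A) and node 0 (B) by series/parallel combination:
  Rp1 = R1 ‖ R2 ‖ R3 (parallel, all between nodes 0 and 1) = 1/(1/24000 + 1/1.1 + 1/2.7) = 0.7816 Ω
R_th = 0.7816 Ω

Final answer: V_th = 0.0003908 V, R_th = 0.7816 Ω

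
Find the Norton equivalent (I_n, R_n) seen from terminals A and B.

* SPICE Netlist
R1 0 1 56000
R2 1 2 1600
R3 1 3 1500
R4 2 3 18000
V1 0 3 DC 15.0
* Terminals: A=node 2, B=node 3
Find the Thévenin equivalent first; then I_n = V_th/R_th and R_n = R_th.
Step 1 — V_th is the open-circuit voltage V_A - V_B (nothing connected across the terminals).
Nodal analysis, taking node 3 as the 0 V reference.
Source V1 fixes V_0 = 15 V.
KCL at each unknown node (sum of currents leaving = 0; resistances in Ω):
  Node 1: (V_1 - 15)/56000 + (V_1 - V_2)/1600 + (V_1 - 0)/1500 = 0
  Node 2: (V_2 - V_1)/1600 + (V_2 - 0)/18000 = 0
Collecting terms (coefficients in siemens):
  0.00131·V_1 - 0.000625·V_2 = 0.0002679
  0.0006806·V_2 - 0.000625·V_1 = 0
Determinant D = (0.00131)(0.0006806) - (-0.000625)(-0.000625) = 0.0000005006
V_1 = [(0.0002679)(0.0006806) - (-0.000625)(0)]/D = 0.3642 V
V_2 = [(0.00131)(0) - (0.0002679)(-0.000625)]/D = 0.3344 V
V_th = V_2 - V_3 = 0.3344 - 0 = 0.3344 V
Step 2 — R_th: zero the source — replace V1 by a short circuit (node 3 merges into node 0) — and find the resistance seen between A (node 2) and B (node 0).
Reduce the network between node 2 (A) and node 0 (B) by series/parallel combination:
  Rp1 = R1 ‖ R3 (parallel, both between nodes 0 and 1) = 1/(1/56000 + 1/1500) = 1461 Ω
  Rs1 = R2 + Rp1 (series, joined only at node 1) = 1600 + 1461 = 3061 Ω
  Rp2 = R4 ‖ Rs1 (parallel, both between nodes 0 and 2) = 1/(1/18000 + 1/3061) = 2616 Ω
R_th = 2.616 kΩ
I_n = V_th/R_th = 0.3344/2616 = 0.0001278 A, and R_n = R_th = 2.616 kΩ

Final answer: I_n = 0.0001278 A, R_n = 2.616 kΩ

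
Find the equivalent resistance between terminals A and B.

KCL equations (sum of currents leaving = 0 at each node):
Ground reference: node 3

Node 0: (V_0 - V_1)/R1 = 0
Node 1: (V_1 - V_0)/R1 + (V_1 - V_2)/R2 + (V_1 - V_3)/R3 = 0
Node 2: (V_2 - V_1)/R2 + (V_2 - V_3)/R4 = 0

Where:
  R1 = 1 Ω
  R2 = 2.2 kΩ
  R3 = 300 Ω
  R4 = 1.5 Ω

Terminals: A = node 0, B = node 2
Reduce the network between node 0 (A) and node 2 (B) by series/parallel combination:
  Rs1 = R3 + R4 (series, joined only at node 3) = 300 + 1.5 = 301.5 Ω
  Rp1 = R2 ‖ Rs1 (parallel, both between nodes 1 and 2) = 1/(1/2200 + 1/301.5) = 265.2 Ω
  Rs2 = R1 + Rp1 (series, joined only at node 1) = 1 + 265.2 = 266.2 Ω
R_eq = 266.2 Ω

Final answer: 266.2 Ω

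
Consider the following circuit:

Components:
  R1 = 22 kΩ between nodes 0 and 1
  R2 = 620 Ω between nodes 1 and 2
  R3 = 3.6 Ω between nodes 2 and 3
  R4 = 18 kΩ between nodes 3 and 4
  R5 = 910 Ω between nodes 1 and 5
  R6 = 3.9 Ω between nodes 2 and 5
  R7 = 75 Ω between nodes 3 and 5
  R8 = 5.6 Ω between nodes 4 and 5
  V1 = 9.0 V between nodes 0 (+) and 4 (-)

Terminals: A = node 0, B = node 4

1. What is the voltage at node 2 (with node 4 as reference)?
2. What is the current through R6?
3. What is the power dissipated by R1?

Nodal analysis, taking node 4 as the 0 V reference.
Source V1 fixes V_0 = 9 V.
KCL at each unknown node (sum of currents leaving = 0; resistances in Ω):
  Node 1: (V_1 - 9)/22000 + (V_1 - V_2)/620 + (V_1 - V_5)/910 = 0
  Node 2: (V_2 - V_1)/620 + (V_2 - V_3)/3.6 + (V_2 - V_5)/3.9 = 0
  Node 3: (V_3 - V_2)/3.6 + (V_3 - 0)/18000 + (V_3 - V_5)/75 = 0
  Node 5: (V_5 - V_1)/910 + (V_5 - V_2)/3.9 + (V_5 - V_3)/75 + (V_5 - 0)/5.6 = 0
Collecting terms (coefficients in siemens):
  0.002757·V_1 - 0.001613·V_2 - 0.001099·V_5 = 0.0004091
  0.5358·V_2 - 0.001613·V_1 - 0.2778·V_3 - 0.2564·V_5 = 0
  0.2912·V_3 - 0.2778·V_2 - 0.01333·V_5 = 0
  0.4494·V_5 - 0.001099·V_1 - 0.2564·V_2 - 0.01333·V_3 = 0
Solving these 4 simultaneous equations (Gaussian elimination) gives:
  V_1 = 0.1511 V, V_2 = 0.003138 V, V_3 = 0.003096 V, V_5 = 0.002251 V
Part 1:
  Read off the nodal solution: V_2 = 0.003138 V
Part 2:
  I_R6 = (V_2 - V_5)/R6 = (0.003138 - 0.002251)/3.9 = 0.0002272 A
  Magnitude: I_R6 = 0.0002272 A
Part 3:
  I_R1 = (V_0 - V_1)/R1 = (9 - 0.1511)/22000 = 0.0004022 A
  P_R1 = I_R1² × R1 = (0.0004022)² × 22000 = 0.003559 W

Final answers:
1. V_2 = 0.003138 V
2. I_R6 = 0.0002272 A
3. P_R1 = 0.003559 W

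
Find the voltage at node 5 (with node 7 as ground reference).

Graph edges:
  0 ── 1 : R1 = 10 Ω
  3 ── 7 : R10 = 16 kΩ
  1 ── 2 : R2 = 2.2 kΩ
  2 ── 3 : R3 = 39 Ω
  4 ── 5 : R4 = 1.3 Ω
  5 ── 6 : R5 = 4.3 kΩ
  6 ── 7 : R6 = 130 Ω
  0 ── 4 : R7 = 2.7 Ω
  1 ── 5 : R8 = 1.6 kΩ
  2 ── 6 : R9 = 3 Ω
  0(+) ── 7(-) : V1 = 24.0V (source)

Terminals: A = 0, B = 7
Nodal analysis, taking node 7 as the 0 V reference.
Source V1 fixes V_0 = 24 V.
KCL at each unknown node (sum of currents leaving = 0; resistances in Ω):
  Node 1: (V_1 - 24)/10 + (V_1 - V_2)/2200 + (V_1 - V_5)/1600 = 0
  Node 2: (V_2 - V_1)/2200 + (V_2 - V_3)/39 + (V_2 - V_6)/3 = 0
  Node 3: (V_3 - V_2)/39 + (V_3 - 0)/16000 = 0
  Node 4: (V_4 - V_5)/1.3 + (V_4 - 24)/2.7 = 0
  Node 5: (V_5 - V_4)/1.3 + (V_5 - V_6)/4300 + (V_5 - V_1)/1600 = 0
  Node 6: (V_6 - V_5)/4300 + (V_6 - 0)/130 + (V_6 - V_2)/3 = 0
Collecting terms (coefficients in siemens):
  0.1011·V_1 - 0.0004545·V_2 - 0.000625·V_5 = 2.4
  0.3594·V_2 - 0.0004545·V_1 - 0.02564·V_3 - 0.3333·V_6 = 0
  0.0257·V_3 - 0.02564·V_2 = 0
  1.14·V_4 - 0.7692·V_5 = 8.889
  0.7701·V_5 - 0.000625·V_1 - 0.7692·V_4 - 0.0002326·V_6 = 0
  0.3413·V_6 - 0.3333·V_2 - 0.0002326·V_5 = 0
Solving these 6 simultaneous equations (Gaussian elimination) gives:
  V_1 = 23.9 V, V_2 = 1.975 V, V_3 = 1.97 V, V_4 = 23.99 V
  V_5 = 23.98 V, V_6 = 1.946 V
The requested potential is V_5 = 23.98 V.

Final answer: V_5 = 23.98 V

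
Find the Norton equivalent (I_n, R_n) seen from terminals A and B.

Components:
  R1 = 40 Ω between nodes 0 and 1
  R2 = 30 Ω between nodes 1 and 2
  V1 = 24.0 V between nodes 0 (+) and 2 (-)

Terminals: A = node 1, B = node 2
Find the Thévenin equivalent first; then I_n = V_th/R_th and R_n = R_th.
Step 1 — V_th is the open-circuit voltage V_A - V_B (nothing connected across the terminals).
Nodal analysis, taking node 2 as the 0 V reference.
Source V1 fixes V_0 = 24 V.
KCL at each unknown node (sum of currents leaving = 0; resistances in Ω):
  Node 1: (V_1 - 24)/40 + (V_1 - 0)/30 = 0
Collecting terms: 0.05833 × V_1 = 0.6  =>  V_1 = 10.29 V
V_th = V_1 - V_2 = 10.29 - 0 = 10.29 V
Step 2 — R_th: zero the source — replace V1 by a short circuit (node 2 merges into node 0) — and find the resistance seen between A (node 1) and B (node 0).
Reduce the network between node 1 (A) and node 0 (B) by series/parallel combination:
  Rp1 = R1 ‖ R2 (parallel, both between nodes 0 and 1) = 1/(1/40 + 1/30) = 17.14 Ω
R_th = 17.14 Ω
I_n = V_th/R_th = 10.29/17.14 = 0.6 A, and R_n = R_th = 17.14 Ω

Final answer: I_n = 0.6 A, R_n = 17.14 Ω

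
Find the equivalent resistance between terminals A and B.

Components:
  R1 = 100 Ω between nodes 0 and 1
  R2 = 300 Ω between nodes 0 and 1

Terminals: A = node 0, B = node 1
Reduce the network between node 0 (A) and node 1 (B) by series/parallel combination:
  Rp1 = R1 ‖ R2 (parallel, both between nodes 0 and 1) = 1/(1/100 + 1/300) = 75 Ω
R_eq = 75 Ω

Final answer: 75 Ω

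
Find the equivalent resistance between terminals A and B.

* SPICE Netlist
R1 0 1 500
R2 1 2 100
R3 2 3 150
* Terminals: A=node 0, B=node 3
Reduce the network between node 0 (A) and node 3 (B) by series/parallel combination:
  Rs1 = R1 + R2 (series, joined only at node 1) = 500 + 100 = 600 Ω
  Rs2 = R3 + Rs1 (series, joined only at node 2) = 150 + 600 = 750 Ω
R_eq = 750 Ω

Final answer: 750 Ω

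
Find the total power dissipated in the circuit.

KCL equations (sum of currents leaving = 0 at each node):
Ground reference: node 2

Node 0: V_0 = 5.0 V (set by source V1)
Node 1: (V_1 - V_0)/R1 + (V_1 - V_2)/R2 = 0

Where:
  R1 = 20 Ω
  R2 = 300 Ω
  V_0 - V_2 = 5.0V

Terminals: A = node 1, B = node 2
Nodal analysis, taking node 2 as the 0 V reference.
Source V1 fixes V_0 = 5 V.
KCL at each unknown node (sum of currents leaving = 0; resistances in Ω):
  Node 1: (V_1 - 5)/20 + (V_1 - 0)/300 = 0
Collecting terms: 0.05333 × V_1 = 0.25  =>  V_1 = 4.688 V
Power in each resistor, P = (ΔV)²/R:
  P_R1 = (5 - 4.688)²/20 = 0.004883 W
  P_R2 = (4.688 - 0)²/300 = 0.07324 W
P_total = P_R1 + P_R2 = 0.07812 W

Final answer: 0.07812 W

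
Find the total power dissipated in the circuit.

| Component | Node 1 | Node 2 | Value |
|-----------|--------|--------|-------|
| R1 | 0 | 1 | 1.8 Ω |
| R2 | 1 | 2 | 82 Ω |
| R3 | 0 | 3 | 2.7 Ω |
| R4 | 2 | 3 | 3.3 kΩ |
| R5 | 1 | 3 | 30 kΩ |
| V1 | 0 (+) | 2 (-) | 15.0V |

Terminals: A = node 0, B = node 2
Nodal analysis, taking node 2 as the 0 V reference.
Source V1 fixes V_0 = 15 V.
KCL at each unknown node (sum of currents leaving = 0; resistances in Ω):
  Node 1: (V_1 - 15)/1.8 + (V_1 - 0)/82 + (V_1 - V_3)/30000 = 0
  Node 3: (V_3 - 15)/2.7 + (V_3 - 0)/3300 + (V_3 - V_1)/30000 = 0
Collecting terms (coefficients in siemens):
  0.5678·V_1 - 0.00003333·V_3 = 8.333
  0.3707·V_3 - 0.00003333·V_1 = 5.556
Determinant D = (0.5678)(0.3707) - (-0.00003333)(-0.00003333) = 0.2105
V_1 = [(8.333)(0.3707) - (-0.00003333)(5.556)]/D = 14.68 V
V_3 = [(0.5678)(5.556) - (8.333)(-0.00003333)]/D = 14.99 V
Power in each resistor, P = (ΔV)²/R:
  P_R1 = (15 - 14.68)²/1.8 = 0.05767 W
  P_R2 = (14.68 - 0)²/82 = 2.627 W
  P_R3 = (15 - 14.99)²/2.7 = 0.00005595 W
  P_R4 = (0 - 14.99)²/3300 = 0.06807 W
  P_R5 = (14.68 - 14.99)²/30000 = 0.000003201 W
P_total = P_R1 + P_R2 + P_R3 + P_R4 + P_R5 = 2.753 W

Final answer: 2.753 W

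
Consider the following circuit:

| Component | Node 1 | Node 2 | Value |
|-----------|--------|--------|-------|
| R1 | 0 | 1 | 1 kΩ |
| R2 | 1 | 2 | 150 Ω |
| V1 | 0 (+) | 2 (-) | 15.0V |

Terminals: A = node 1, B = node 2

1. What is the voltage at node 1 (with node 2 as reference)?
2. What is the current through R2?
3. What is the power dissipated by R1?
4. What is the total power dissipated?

Nodal analysis, taking node 2 as the 0 V reference.
Source V1 fixes V_0 = 15 V.
KCL at each unknown node (sum of currents leaving = 0; resistances in Ω):
  Node 1: (V_1 - 15)/1000 + (V_1 - 0)/150 = 0
Collecting terms: 0.007667 × V_1 = 0.015  =>  V_1 = 1.957 V
Part 1:
  Read off the nodal solution: V_1 = 1.957 V
Part 2:
  I_R2 = (V_1 - V_2)/R2 = (1.957 - 0)/150 = 0.01304 A
  Magnitude: I_R2 = 0.01304 A
Part 3:
  I_R1 = (V_0 - V_1)/R1 = (15 - 1.957)/1000 = 0.01304 A
  P_R1 = I_R1² × R1 = (0.01304)² × 1000 = 0.1701 W
Part 4:
  Power in each resistor, P = (ΔV)²/R:
    P_R1 = (15 - 1.957)²/1000 = 0.1701 W
    P_R2 = (1.957 - 0)²/150 = 0.02552 W
  P_total = P_R1 + P_R2 = 0.1957 W

Final answers:
1. V_1 = 1.957 V
2. I_R2 = 0.01304 A
3. P_R1 = 0.1701 W
4. P_total = 0.1957 W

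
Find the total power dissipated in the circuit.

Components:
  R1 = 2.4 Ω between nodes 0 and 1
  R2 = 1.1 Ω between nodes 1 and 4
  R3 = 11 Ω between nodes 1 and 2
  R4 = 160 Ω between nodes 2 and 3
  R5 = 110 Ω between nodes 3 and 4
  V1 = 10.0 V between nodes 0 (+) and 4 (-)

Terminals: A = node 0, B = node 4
Nodal analysis, taking node 4 as the 0 V reference.
Source V1 fixes V_0 = 10 V.
KCL at each unknown node (sum of currents leaving = 0; resistances in Ω):
  Node 1: (V_1 - 10)/2.4 + (V_1 - 0)/1.1 + (V_1 - V_2)/11 = 0
  Node 2: (V_2 - V_1)/11 + (V_2 - V_3)/160 = 0
  Node 3: (V_3 - V_2)/160 + (V_3 - 0)/110 = 0
Collecting terms (coefficients in siemens):
  1.417·V_1 - 0.09091·V_2 = 4.167
  0.09716·V_2 - 0.09091·V_1 - 0.00625·V_3 = 0
  0.01534·V_3 - 0.00625·V_2 = 0
Solving these 3 simultaneous equations (Gaussian elimination) gives:
  V_1 = 3.134 V, V_2 = 3.012 V, V_3 = 1.227 V
Power in each resistor, P = (ΔV)²/R:
  P_R1 = (10 - 3.134)²/2.4 = 19.64 W
  P_R2 = (3.134 - 0)²/1.1 = 8.932 W
  P_R3 = (3.134 - 3.012)²/11 = 0.001369 W
  P_R4 = (3.012 - 1.227)²/160 = 0.01991 W
  P_R5 = (1.227 - 0)²/110 = 0.01369 W
P_total = P_R1 + P_R2 + P_R3 + P_R4 + P_R5 = 28.61 W

Final answer: 28.61 W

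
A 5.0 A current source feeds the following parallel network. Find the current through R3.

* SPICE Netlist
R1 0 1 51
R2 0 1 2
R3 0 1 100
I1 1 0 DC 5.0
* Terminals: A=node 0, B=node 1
All resistors sit directly between nodes 0 and 1, so they are in parallel and share one voltage V; the full source current 5 A splits among them.
1/R_par = 1/51 + 1/2 + 1/100 = 0.5296 S  =>  R_par = 1.888 Ω
V = I × R_par = 5 × 1.888 = 9.441 V
I_R3 = V/R3 = 9.441/100 = 0.09441 A

Final answer: 0.09441 A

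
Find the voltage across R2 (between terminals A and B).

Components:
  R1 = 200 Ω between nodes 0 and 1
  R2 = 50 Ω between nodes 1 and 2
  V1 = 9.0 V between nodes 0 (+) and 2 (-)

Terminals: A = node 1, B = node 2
R1 and R2 are in series across V1 (node 0 → node 1 → node 2), and the output A–B is taken across R2, so this is a voltage divider.
Series current: I = V1/(R1 + R2) = 9/(200 + 50) = 9/250 = 0.036 A
V_R2 = I × R2 = V1 × R2/(R1 + R2) = 9 × 50/250 = 1.8 V

Final answer: 1.8 V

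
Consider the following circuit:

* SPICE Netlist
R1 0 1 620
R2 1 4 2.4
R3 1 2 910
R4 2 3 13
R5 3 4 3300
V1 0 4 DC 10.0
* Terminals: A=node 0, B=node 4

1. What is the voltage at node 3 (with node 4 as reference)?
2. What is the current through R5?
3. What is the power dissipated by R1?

Nodal analysis, taking node 4 as the 0 V reference.
Source V1 fixes V_0 = 10 V.
KCL at each unknown node (sum of currents leaving = 0; resistances in Ω):
  Node 1: (V_1 - 10)/620 + (V_1 - 0)/2.4 + (V_1 - V_2)/910 = 0
  Node 2: (V_2 - V_1)/910 + (V_2 - V_3)/13 = 0
  Node 3: (V_3 - V_2)/13 + (V_3 - 0)/3300 = 0
Collecting terms (coefficients in siemens):
  0.4194·V_1 - 0.001099·V_2 = 0.01613
  0.07802·V_2 - 0.001099·V_1 - 0.07692·V_3 = 0
  0.07723·V_3 - 0.07692·V_2 = 0
Solving these 3 simultaneous equations (Gaussian elimination) gives:
  V_1 = 0.03854 V, V_2 = 0.03023 V, V_3 = 0.03012 V
Part 1:
  Read off the nodal solution: V_3 = 0.03012 V
Part 2:
  I_R5 = (V_3 - V_4)/R5 = (0.03012 - 0)/3300 = 0.000009126 A
  Magnitude: I_R5 = 0.000009126 A
Part 3:
  I_R1 = (V_0 - V_1)/R1 = (10 - 0.03854)/620 = 0.01607 A
  P_R1 = I_R1² × R1 = (0.01607)² × 620 = 0.16 W

Final answers:
1. V_3 = 0.03012 V
2. I_R5 = 9.126e-06 A
3. P_R1 = 0.16 W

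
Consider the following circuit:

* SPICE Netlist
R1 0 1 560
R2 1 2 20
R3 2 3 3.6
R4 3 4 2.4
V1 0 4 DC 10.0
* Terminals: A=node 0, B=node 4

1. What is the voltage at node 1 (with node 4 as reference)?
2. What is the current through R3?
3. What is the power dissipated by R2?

Nodal analysis, taking node 4 as the 0 V reference.
Source V1 fixes V_0 = 10 V.
KCL at each unknown node (sum of currents leaving = 0; resistances in Ω):
  Node 1: (V_1 - 10)/560 + (V_1 - V_2)/20 = 0
  Node 2: (V_2 - V_1)/20 + (V_2 - V_3)/3.6 = 0
  Node 3: (V_3 - V_2)/3.6 + (V_3 - 0)/2.4 = 0
Collecting terms (coefficients in siemens):
  0.05179·V_1 - 0.05·V_2 = 0.01786
  0.3278·V_2 - 0.05·V_1 - 0.2778·V_3 = 0
  0.6944·V_3 - 0.2778·V_2 = 0
Solving these 3 simultaneous equations (Gaussian elimination) gives:
  V_1 = 0.4437 V, V_2 = 0.1024 V, V_3 = 0.04096 V
Part 1:
  Read off the nodal solution: V_1 = 0.4437 V
Part 2:
  I_R3 = (V_2 - V_3)/R3 = (0.1024 - 0.04096)/3.6 = 0.01706 A
  Magnitude: I_R3 = 0.01706 A
Part 3:
  I_R2 = (V_1 - V_2)/R2 = (0.4437 - 0.1024)/20 = 0.01706 A
  P_R2 = I_R2² × R2 = (0.01706)² × 20 = 0.005824 W

Final answers:
1. V_1 = 0.4437 V
2. I_R3 = 0.01706 A
3. P_R2 = 0.005824 W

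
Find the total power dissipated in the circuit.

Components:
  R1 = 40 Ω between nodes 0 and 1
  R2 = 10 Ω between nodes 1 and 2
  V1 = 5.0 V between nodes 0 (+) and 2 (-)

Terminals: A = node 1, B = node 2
Nodal analysis, taking node 2 as the 0 V reference.
Source V1 fixes V_0 = 5 V.
KCL at each unknown node (sum of currents leaving = 0; resistances in Ω):
  Node 1: (V_1 - 5)/40 + (V_1 - 0)/10 = 0
Collecting terms: 0.125 × V_1 = 0.125  =>  V_1 = 1 V
Power in each resistor, P = (ΔV)²/R:
  P_R1 = (5 - 1)²/40 = 0.4 W
  P_R2 = (1 - 0)²/10 = 0.1 W
P_total = P_R1 + P_R2 = 0.5 W

Final answer: 0.5 W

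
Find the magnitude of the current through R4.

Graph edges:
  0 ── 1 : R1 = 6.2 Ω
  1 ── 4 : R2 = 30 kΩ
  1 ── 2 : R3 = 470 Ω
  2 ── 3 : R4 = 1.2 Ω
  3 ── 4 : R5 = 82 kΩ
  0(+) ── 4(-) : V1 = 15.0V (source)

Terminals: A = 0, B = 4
Nodal analysis, taking node 4 as the 0 V reference.
Source V1 fixes V_0 = 15 V.
KCL at each unknown node (sum of currents leaving = 0; resistances in Ω):
  Node 1: (V_1 - 15)/6.2 + (V_1 - 0)/30000 + (V_1 - V_2)/470 = 0
  Node 2: (V_2 - V_1)/470 + (V_2 - V_3)/1.2 = 0
  Node 3: (V_3 - V_2)/1.2 + (V_3 - 0)/82000 = 0
Collecting terms (coefficients in siemens):
  0.1635·V_1 - 0.002128·V_2 = 2.419
  0.8355·V_2 - 0.002128·V_1 - 0.8333·V_3 = 0
  0.8333·V_3 - 0.8333·V_2 = 0
Solving these 3 simultaneous equations (Gaussian elimination) gives:
  V_1 = 15 V, V_2 = 14.91 V, V_3 = 14.91 V
I_R4 = (V_2 - V_3)/R4 = (14.91 - 14.91)/1.2 = 0.0001818 A
|I_R4| = 0.0001818 A

Final answer: |I_R4| = 0.0001818 A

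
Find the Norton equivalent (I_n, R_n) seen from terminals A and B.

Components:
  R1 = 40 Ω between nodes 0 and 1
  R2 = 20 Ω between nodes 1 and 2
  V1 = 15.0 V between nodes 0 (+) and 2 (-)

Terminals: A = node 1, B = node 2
Find the Thévenin equivalent first; then I_n = V_th/R_th and R_n = R_th.
Step 1 — V_th is the open-circuit voltage V_A - V_B (nothing connected across the terminals).
Nodal analysis, taking node 2 as the 0 V reference.
Source V1 fixes V_0 = 15 V.
KCL at each unknown node (sum of currents leaving = 0; resistances in Ω):
  Node 1: (V_1 - 15)/40 + (V_1 - 0)/20 = 0
Collecting terms: 0.075 × V_1 = 0.375  =>  V_1 = 5 V
V_th = V_1 - V_2 = 5 - 0 = 5 V
Step 2 — R_th: zero the source — replace V1 by a short circuit (node 2 merges into node 0) — and find the resistance seen between A (node 1) and B (node 0).
Reduce the network between node 1 (A) and node 0 (B) by series/parallel combination:
  Rp1 = R1 ‖ R2 (parallel, both between nodes 0 and 1) = 1/(1/40 + 1/20) = 13.33 Ω
R_th = 13.33 Ω
I_n = V_th/R_th = 5/13.33 = 0.375 A, and R_n = R_th = 13.33 Ω

Final answer: I_n = 0.375 A, R_n = 13.33 Ω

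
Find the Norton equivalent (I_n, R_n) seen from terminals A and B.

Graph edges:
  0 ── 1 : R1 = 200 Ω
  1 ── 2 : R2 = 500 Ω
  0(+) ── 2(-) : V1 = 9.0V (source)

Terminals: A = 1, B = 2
Find the Thévenin equivalent first; then I_n = V_th/R_th and R_n = R_th.
Step 1 — V_th is the open-circuit voltage V_A - V_B (nothing connected across the terminals).
Nodal analysis, taking node 2 as the 0 V reference.
Source V1 fixes V_0 = 9 V.
KCL at each unknown node (sum of currents leaving = 0; resistances in Ω):
  Node 1: (V_1 - 9)/200 + (V_1 - 0)/500 = 0
Collecting terms: 0.007 × V_1 = 0.045  =>  V_1 = 6.429 V
V_th = V_1 - V_2 = 6.429 - 0 = 6.429 V
Step 2 — R_th: zero the source — replace V1 by a short circuit (node 2 merges into node 0) — and find the resistance seen between A (node 1) and B (node 0).
Reduce the network between node 1 (A) and node 0 (B) by series/parallel combination:
  Rp1 = R1 ‖ R2 (parallel, both between nodes 0 and 1) = 1/(1/200 + 1/500) = 142.9 Ω
R_th = 142.9 Ω
I_n = V_th/R_th = 6.429/142.9 = 0.045 A, and R_n = R_th = 142.9 Ω

Final answer: I_n = 0.045 A, R_n = 142.9 Ω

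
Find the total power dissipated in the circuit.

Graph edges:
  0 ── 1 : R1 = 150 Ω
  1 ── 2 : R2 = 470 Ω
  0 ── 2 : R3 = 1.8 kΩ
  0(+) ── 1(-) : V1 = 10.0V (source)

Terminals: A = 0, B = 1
Nodal analysis, taking node 1 as the 0 V reference.
Source V1 fixes V_0 = 10 V.
KCL at each unknown node (sum of currents leaving = 0; resistances in Ω):
  Node 2: (V_2 - 0)/470 + (V_2 - 10)/1800 = 0
Collecting terms: 0.002683 × V_2 = 0.005556  =>  V_2 = 2.07 V
Power in each resistor, P = (ΔV)²/R:
  P_R1 = (10 - 0)²/150 = 0.6667 W
  P_R2 = (0 - 2.07)²/470 = 0.009121 W
  P_R3 = (10 - 2.07)²/1800 = 0.03493 W
P_total = P_R1 + P_R2 + P_R3 = 0.7107 W

Final answer: 0.7107 W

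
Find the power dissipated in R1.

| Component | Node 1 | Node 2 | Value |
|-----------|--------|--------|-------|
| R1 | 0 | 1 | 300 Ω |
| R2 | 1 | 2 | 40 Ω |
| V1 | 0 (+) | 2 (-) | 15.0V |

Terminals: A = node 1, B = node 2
Nodal analysis, taking node 2 as the 0 V reference.
Source V1 fixes V_0 = 15 V.
KCL at each unknown node (sum of currents leaving = 0; resistances in Ω):
  Node 1: (V_1 - 15)/300 + (V_1 - 0)/40 = 0
Collecting terms: 0.02833 × V_1 = 0.05  =>  V_1 = 1.765 V
I_R1 = (V_0 - V_1)/R1 = (15 - 1.765)/300 = 0.04412 A
P_R1 = I_R1² × R1 = (0.04412)² × 300 = 0.5839 W

Final answer: 0.5839 W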